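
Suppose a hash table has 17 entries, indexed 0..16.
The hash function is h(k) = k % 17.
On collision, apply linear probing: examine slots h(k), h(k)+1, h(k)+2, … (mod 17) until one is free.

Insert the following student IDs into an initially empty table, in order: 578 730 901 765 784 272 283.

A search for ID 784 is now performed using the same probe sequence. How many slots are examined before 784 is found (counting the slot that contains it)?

578 hashes to 0; slot 0 is free => place at 0.
730 hashes to 16; slot 16 is free => place at 16.
901 hashes to 0; 0 taken => place at 1.
765 hashes to 0; 0,1 taken => place at 2.
784 hashes to 2; 2 taken => place at 3.
272 hashes to 0; 0,1,2,3 taken => place at 4.
283 hashes to 11; slot 11 is free => place at 11.
Table: [578, 901, 765, 784, 272, ∅, ∅, ∅, ∅, ∅, ∅, 283, ∅, ∅, ∅, ∅, 730]
Lookup 784: h=2, probe 2,3 → found at 3.

2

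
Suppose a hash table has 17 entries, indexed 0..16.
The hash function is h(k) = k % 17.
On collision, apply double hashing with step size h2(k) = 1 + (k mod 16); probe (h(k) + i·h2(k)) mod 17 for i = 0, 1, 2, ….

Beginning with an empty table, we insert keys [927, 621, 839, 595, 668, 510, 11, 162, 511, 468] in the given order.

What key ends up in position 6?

927: h=9 => slot 9
621: h=9, h2=14, probe 9,6 => slot 6
839: h=6, h2=8, probe 6,14 => slot 14
595: h=0 => slot 0
668: h=5 => slot 5
510: h=0, h2=15, probe 0,15 => slot 15
11: h=11 => slot 11
162: h=9, h2=3, probe 9,12 => slot 12
511: h=1 => slot 1
468: h=9, h2=5, probe 9,14,2 => slot 2
Table: [595, 511, 468, ∅, ∅, 668, 621, ∅, ∅, 927, ∅, 11, 162, ∅, 839, 510, ∅]

621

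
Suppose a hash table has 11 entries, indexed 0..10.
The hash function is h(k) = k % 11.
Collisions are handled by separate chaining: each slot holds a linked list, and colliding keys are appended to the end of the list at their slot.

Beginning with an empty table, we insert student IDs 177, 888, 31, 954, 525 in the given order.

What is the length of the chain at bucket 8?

3

177 -> bucket 1
888 -> bucket 8
31 -> bucket 9
954 -> bucket 8 (collision)
525 -> bucket 8 (collision)
Final buckets:
0: -
1: 177
2: -
3: -
4: -
5: -
6: -
7: -
8: 888 -> 954 -> 525
9: 31
10: -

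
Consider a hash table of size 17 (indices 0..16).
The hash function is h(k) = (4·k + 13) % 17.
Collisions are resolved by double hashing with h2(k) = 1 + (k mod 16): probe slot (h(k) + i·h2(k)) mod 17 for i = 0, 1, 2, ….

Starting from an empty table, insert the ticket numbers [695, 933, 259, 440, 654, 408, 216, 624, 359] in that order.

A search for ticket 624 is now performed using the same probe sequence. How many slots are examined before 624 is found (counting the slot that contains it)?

695 hashes to 5; slot 5 is free → place at 5.
933 hashes to 5, h2=6; 5 taken → place at 11.
259 hashes to 12; slot 12 is free → place at 12.
440 hashes to 5, h2=9; 5 taken → place at 14.
654 hashes to 11, h2=15; 11 taken → place at 9.
408 hashes to 13; slot 13 is free → place at 13.
216 hashes to 10; slot 10 is free → place at 10.
624 hashes to 10, h2=1; 10,11,12,13,14 taken → place at 15.
359 hashes to 4; slot 4 is free → place at 4.
Table: [—, —, —, —, 359, 695, —, —, —, 654, 216, 933, 259, 408, 440, 624, —]
Lookup 624: h=10, h2=1, probe 10,11,12,13,14,15 → found at 15.

6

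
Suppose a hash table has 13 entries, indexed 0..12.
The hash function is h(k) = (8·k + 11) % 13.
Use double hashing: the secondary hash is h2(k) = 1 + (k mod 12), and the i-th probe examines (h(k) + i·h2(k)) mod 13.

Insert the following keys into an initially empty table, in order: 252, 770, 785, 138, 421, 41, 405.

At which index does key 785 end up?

5

Insert 252: h=12, slot 12 empty -> index 12.
Insert 770: h=9, slot 9 empty -> index 9.
Insert 785: h=12, h2=6, slot 12 occupied -> index 5.
Insert 138: h=10, slot 10 empty -> index 10.
Insert 421: h=12, h2=2, slot 12 occupied -> index 1.
Insert 41: h=1, h2=6, slot 1 occupied -> index 7.
Insert 405: h=1, h2=10, slot 1 occupied -> index 11.
Table: [∅, 421, ∅, ∅, ∅, 785, ∅, 41, ∅, 770, 138, 405, 252]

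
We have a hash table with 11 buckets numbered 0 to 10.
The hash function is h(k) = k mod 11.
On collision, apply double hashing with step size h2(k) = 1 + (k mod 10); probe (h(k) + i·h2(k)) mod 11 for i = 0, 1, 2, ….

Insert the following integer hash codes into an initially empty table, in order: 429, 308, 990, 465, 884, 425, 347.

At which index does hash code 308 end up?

429 hashes to 0; slot 0 is free → place at 0.
308 hashes to 0, h2=9; 0 taken → place at 9.
990 hashes to 0, h2=1; 0 taken → place at 1.
465 hashes to 3; slot 3 is free → place at 3.
884 hashes to 4; slot 4 is free → place at 4.
425 hashes to 7; slot 7 is free → place at 7.
347 hashes to 6; slot 6 is free → place at 6.
Table: [429, 990, -, 465, 884, -, 347, 425, -, 308, -]

9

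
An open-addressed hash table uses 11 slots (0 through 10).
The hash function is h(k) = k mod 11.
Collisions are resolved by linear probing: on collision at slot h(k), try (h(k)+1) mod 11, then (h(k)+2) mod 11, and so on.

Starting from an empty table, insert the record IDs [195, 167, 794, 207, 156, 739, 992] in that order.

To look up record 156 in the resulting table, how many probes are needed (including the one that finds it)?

Insert 195: h=8, slot 8 empty => index 8.
Insert 167: h=2, slot 2 empty => index 2.
Insert 794: h=2, slot 2 occupied => index 3.
Insert 207: h=9, slot 9 empty => index 9.
Insert 156: h=2, slots 2,3 occupied => index 4.
Insert 739: h=2, slots 2,3,4 occupied => index 5.
Insert 992: h=2, slots 2,3,4,5 occupied => index 6.
Table: [_, _, 167, 794, 156, 739, 992, _, 195, 207, _]
Lookup 156: h=2, probe 2,3,4 → found at 4.

3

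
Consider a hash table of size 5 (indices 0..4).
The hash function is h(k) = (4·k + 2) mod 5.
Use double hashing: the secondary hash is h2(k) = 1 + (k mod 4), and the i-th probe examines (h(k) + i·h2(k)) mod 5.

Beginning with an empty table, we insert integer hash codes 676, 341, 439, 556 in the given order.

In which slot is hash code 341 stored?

Insert 676: h=1, slot 1 empty => index 1.
Insert 341: h=1, h2=2, slot 1 occupied => index 3.
Insert 439: h=3, h2=4, slot 3 occupied => index 2.
Insert 556: h=1, h2=1, slots 1,2,3 occupied => index 4.
Table: [., 676, 439, 341, 556]

3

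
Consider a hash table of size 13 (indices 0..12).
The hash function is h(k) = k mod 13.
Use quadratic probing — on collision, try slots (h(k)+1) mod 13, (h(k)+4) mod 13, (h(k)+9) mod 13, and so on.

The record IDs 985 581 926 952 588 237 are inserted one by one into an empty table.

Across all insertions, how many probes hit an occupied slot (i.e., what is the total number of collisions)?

6

985 hashes to 10; slot 10 is free => place at 10.
581 hashes to 9; slot 9 is free => place at 9.
926 hashes to 3; slot 3 is free => place at 3.
952 hashes to 3; 3 taken => place at 4.
588 hashes to 3; 3,4 taken => place at 7.
237 hashes to 3; 3,4,7 taken => place at 12.
Table: [∅, ∅, ∅, 926, 952, ∅, ∅, 588, ∅, 581, 985, ∅, 237]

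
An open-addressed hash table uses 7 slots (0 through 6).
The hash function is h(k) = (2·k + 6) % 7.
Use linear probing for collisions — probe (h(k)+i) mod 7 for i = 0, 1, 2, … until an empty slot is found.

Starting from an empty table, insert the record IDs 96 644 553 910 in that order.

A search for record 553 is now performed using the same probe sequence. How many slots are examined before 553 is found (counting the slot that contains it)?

2

96 hashes to 2; slot 2 is free → place at 2.
644 hashes to 6; slot 6 is free → place at 6.
553 hashes to 6; 6 taken → place at 0.
910 hashes to 6; 6,0 taken → place at 1.
Table: [553, 910, 96, —, —, —, 644]
Lookup 553: h=6, probe 6,0 → found at 0.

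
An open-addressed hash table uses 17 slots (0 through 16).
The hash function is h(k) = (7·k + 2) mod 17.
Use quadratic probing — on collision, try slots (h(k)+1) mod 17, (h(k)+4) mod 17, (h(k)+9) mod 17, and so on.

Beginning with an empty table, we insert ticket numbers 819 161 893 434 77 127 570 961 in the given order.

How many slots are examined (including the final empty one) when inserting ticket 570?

5

Insert 819: h=6, slot 6 empty => index 6.
Insert 161: h=7, slot 7 empty => index 7.
Insert 893: h=14, slot 14 empty => index 14.
Insert 434: h=14, slot 14 occupied => index 15.
Insert 77: h=14, slots 14,15 occupied => index 1.
Insert 127: h=7, slot 7 occupied => index 8.
Insert 570: h=14, slots 14,15,1,6 occupied => index 13.
Insert 961: h=14, slots 14,15,1,6,13 occupied => index 5.
Table: [—, 77, —, —, —, 961, 819, 161, 127, —, —, —, —, 570, 893, 434, —]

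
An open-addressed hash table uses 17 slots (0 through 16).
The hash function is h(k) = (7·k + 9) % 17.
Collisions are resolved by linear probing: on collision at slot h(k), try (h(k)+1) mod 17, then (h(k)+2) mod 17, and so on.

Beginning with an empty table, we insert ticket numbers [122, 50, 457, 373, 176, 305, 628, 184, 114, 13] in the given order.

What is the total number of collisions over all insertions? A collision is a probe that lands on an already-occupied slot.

Insert 122: h=13, slot 13 empty → index 13.
Insert 50: h=2, slot 2 empty → index 2.
Insert 457: h=12, slot 12 empty → index 12.
Insert 373: h=2, slot 2 occupied → index 3.
Insert 176: h=0, slot 0 empty → index 0.
Insert 305: h=2, slots 2,3 occupied → index 4.
Insert 628: h=2, slots 2,3,4 occupied → index 5.
Insert 184: h=5, slot 5 occupied → index 6.
Insert 114: h=8, slot 8 empty → index 8.
Insert 13: h=15, slot 15 empty → index 15.
Table: [176, -, 50, 373, 305, 628, 184, -, 114, -, -, -, 457, 122, -, 13, -]

7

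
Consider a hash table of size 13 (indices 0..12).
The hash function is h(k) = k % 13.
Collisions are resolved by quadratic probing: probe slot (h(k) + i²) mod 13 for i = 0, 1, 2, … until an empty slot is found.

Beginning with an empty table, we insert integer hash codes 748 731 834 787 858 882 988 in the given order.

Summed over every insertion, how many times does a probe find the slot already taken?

Insert 748: h=7, slot 7 empty => index 7.
Insert 731: h=3, slot 3 empty => index 3.
Insert 834: h=2, slot 2 empty => index 2.
Insert 787: h=7, slot 7 occupied => index 8.
Insert 858: h=0, slot 0 empty => index 0.
Insert 882: h=11, slot 11 empty => index 11.
Insert 988: h=0, slot 0 occupied => index 1.
Table: [858, 988, 834, 731, ∅, ∅, ∅, 748, 787, ∅, ∅, 882, ∅]

2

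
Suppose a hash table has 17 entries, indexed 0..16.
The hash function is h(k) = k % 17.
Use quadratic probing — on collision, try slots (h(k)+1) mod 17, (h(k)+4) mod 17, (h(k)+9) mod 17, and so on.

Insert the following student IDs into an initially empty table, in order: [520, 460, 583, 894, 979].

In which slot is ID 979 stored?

14

520: h=10 => slot 10
460: h=1 => slot 1
583: h=5 => slot 5
894: h=10, probe 10,11 => slot 11
979: h=10, probe 10,11,14 => slot 14
Table: [_, 460, _, _, _, 583, _, _, _, _, 520, 894, _, _, 979, _, _]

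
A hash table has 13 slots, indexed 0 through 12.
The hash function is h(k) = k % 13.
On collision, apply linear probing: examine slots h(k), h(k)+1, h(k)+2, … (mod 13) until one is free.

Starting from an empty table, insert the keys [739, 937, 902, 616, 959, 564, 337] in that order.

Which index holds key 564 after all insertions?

739 hashes to 11; slot 11 is free -> place at 11.
937 hashes to 1; slot 1 is free -> place at 1.
902 hashes to 5; slot 5 is free -> place at 5.
616 hashes to 5; 5 taken -> place at 6.
959 hashes to 10; slot 10 is free -> place at 10.
564 hashes to 5; 5,6 taken -> place at 7.
337 hashes to 12; slot 12 is free -> place at 12.
Table: [-, 937, -, -, -, 902, 616, 564, -, -, 959, 739, 337]

7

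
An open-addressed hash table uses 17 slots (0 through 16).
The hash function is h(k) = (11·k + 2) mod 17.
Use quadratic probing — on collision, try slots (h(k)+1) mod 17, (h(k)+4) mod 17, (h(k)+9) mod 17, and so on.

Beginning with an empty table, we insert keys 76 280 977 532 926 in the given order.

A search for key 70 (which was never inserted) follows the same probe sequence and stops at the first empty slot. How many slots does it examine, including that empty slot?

2

Insert 76: h=5, slot 5 empty => index 5.
Insert 280: h=5, slot 5 occupied => index 6.
Insert 977: h=5, slots 5,6 occupied => index 9.
Insert 532: h=6, slot 6 occupied => index 7.
Insert 926: h=5, slots 5,6,9 occupied => index 14.
Table: [—, —, —, —, —, 76, 280, 532, —, 977, —, —, —, —, 926, —, —]
Lookup 70: h=7, probe 7,8 → slot 8 empty, not found.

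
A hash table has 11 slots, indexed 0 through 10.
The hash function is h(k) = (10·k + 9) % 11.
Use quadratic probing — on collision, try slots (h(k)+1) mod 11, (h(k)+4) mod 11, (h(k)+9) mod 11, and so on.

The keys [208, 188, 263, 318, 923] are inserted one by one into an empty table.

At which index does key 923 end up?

208: h=10 → slot 10
188: h=8 → slot 8
263: h=10, probe 10,0 → slot 0
318: h=10, probe 10,0,3 → slot 3
923: h=10, probe 10,0,3,8,4 → slot 4
Table: [263, —, —, 318, 923, —, —, —, 188, —, 208]

4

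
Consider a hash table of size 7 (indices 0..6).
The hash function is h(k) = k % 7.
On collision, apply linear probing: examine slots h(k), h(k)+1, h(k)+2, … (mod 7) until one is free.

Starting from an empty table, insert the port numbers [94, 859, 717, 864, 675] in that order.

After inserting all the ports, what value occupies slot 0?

675

Insert 94: h=3, slot 3 empty → index 3.
Insert 859: h=5, slot 5 empty → index 5.
Insert 717: h=3, slot 3 occupied → index 4.
Insert 864: h=3, slots 3,4,5 occupied → index 6.
Insert 675: h=3, slots 3,4,5,6 occupied → index 0.
Table: [675, —, —, 94, 717, 859, 864]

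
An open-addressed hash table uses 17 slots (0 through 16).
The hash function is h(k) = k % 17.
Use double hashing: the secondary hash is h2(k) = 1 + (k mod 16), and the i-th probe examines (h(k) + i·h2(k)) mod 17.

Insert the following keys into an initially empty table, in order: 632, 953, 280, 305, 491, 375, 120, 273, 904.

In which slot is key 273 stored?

5

632 hashes to 3; slot 3 is free → place at 3.
953 hashes to 1; slot 1 is free → place at 1.
280 hashes to 8; slot 8 is free → place at 8.
305 hashes to 16; slot 16 is free → place at 16.
491 hashes to 15; slot 15 is free → place at 15.
375 hashes to 1, h2=8; 1 taken → place at 9.
120 hashes to 1, h2=9; 1 taken → place at 10.
273 hashes to 1, h2=2; 1,3 taken → place at 5.
904 hashes to 3, h2=9; 3 taken → place at 12.
Table: [-, 953, -, 632, -, 273, -, -, 280, 375, 120, -, 904, -, -, 491, 305]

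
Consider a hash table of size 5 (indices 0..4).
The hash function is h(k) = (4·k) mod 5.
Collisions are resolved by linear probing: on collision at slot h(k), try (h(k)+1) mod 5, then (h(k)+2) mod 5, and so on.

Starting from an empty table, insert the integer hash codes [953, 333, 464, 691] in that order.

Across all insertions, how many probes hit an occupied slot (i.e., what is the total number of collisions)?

953 hashes to 2; slot 2 is free → place at 2.
333 hashes to 2; 2 taken → place at 3.
464 hashes to 1; slot 1 is free → place at 1.
691 hashes to 4; slot 4 is free → place at 4.
Table: [—, 464, 953, 333, 691]

1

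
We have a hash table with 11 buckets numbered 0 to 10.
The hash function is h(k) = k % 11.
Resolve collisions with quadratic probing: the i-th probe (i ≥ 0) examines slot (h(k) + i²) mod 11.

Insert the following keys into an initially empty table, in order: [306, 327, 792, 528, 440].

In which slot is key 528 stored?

306: h=9 -> slot 9
327: h=8 -> slot 8
792: h=0 -> slot 0
528: h=0, probe 0,1 -> slot 1
440: h=0, probe 0,1,4 -> slot 4
Table: [792, 528, -, -, 440, -, -, -, 327, 306, -]

1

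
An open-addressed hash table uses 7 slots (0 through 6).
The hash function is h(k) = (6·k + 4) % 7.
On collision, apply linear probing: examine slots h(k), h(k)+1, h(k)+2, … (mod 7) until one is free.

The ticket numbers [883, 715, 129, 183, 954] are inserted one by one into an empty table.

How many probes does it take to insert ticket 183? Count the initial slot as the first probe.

Insert 883: h=3, slot 3 empty -> index 3.
Insert 715: h=3, slot 3 occupied -> index 4.
Insert 129: h=1, slot 1 empty -> index 1.
Insert 183: h=3, slots 3,4 occupied -> index 5.
Insert 954: h=2, slot 2 empty -> index 2.
Table: [∅, 129, 954, 883, 715, 183, ∅]

3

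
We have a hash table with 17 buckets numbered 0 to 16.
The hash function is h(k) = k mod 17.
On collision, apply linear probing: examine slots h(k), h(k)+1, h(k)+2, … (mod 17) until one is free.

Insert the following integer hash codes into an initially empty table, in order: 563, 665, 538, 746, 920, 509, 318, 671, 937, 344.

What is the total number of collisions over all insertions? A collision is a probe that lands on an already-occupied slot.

563: h=2 -> slot 2
665: h=2, probe 2,3 -> slot 3
538: h=11 -> slot 11
746: h=15 -> slot 15
920: h=2, probe 2,3,4 -> slot 4
509: h=16 -> slot 16
318: h=12 -> slot 12
671: h=8 -> slot 8
937: h=2, probe 2,3,4,5 -> slot 5
344: h=4, probe 4,5,6 -> slot 6
Table: [., ., 563, 665, 920, 937, 344, ., 671, ., ., 538, 318, ., ., 746, 509]

8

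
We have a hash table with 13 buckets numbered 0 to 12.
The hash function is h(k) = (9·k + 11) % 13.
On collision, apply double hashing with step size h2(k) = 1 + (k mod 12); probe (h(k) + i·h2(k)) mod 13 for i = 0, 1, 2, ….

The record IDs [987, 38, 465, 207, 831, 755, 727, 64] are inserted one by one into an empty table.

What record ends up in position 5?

38

987 hashes to 2; slot 2 is free → place at 2.
38 hashes to 2, h2=3; 2 taken → place at 5.
465 hashes to 10; slot 10 is free → place at 10.
207 hashes to 2, h2=4; 2 taken → place at 6.
831 hashes to 2, h2=4; 2,6,10 taken → place at 1.
755 hashes to 7; slot 7 is free → place at 7.
727 hashes to 2, h2=8; 2,10,5 taken → place at 0.
64 hashes to 2, h2=5; 2,7 taken → place at 12.
Table: [727, 831, 987, —, —, 38, 207, 755, —, —, 465, —, 64]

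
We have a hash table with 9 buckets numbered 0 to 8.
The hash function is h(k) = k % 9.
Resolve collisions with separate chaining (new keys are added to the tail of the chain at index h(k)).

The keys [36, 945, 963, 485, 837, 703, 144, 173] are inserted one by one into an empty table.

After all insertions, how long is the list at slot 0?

5

Insert 36: h=0, bucket 0 empty → new chain.
Insert 945: h=0, bucket 0 nonempty → append to chain.
Insert 963: h=0, bucket 0 nonempty → append to chain.
Insert 485: h=8, bucket 8 empty → new chain.
Insert 837: h=0, bucket 0 nonempty → append to chain.
Insert 703: h=1, bucket 1 empty → new chain.
Insert 144: h=0, bucket 0 nonempty → append to chain.
Insert 173: h=2, bucket 2 empty → new chain.
Final buckets:
0: 36 -> 945 -> 963 -> 837 -> 144
1: 703
2: 173
3: .
4: .
5: .
6: .
7: .
8: 485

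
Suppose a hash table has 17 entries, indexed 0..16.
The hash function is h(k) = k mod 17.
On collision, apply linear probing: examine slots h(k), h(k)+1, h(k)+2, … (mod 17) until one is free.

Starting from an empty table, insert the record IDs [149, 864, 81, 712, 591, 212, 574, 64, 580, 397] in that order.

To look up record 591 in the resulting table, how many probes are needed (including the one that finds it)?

5

149 hashes to 13; slot 13 is free -> place at 13.
864 hashes to 14; slot 14 is free -> place at 14.
81 hashes to 13; 13,14 taken -> place at 15.
712 hashes to 15; 15 taken -> place at 16.
591 hashes to 13; 13,14,15,16 taken -> place at 0.
212 hashes to 8; slot 8 is free -> place at 8.
574 hashes to 13; 13,14,15,16,0 taken -> place at 1.
64 hashes to 13; 13,14,15,16,0,1 taken -> place at 2.
580 hashes to 2; 2 taken -> place at 3.
397 hashes to 6; slot 6 is free -> place at 6.
Table: [591, 574, 64, 580, -, -, 397, -, 212, -, -, -, -, 149, 864, 81, 712]
Lookup 591: h=13, probe 13,14,15,16,0 → found at 0.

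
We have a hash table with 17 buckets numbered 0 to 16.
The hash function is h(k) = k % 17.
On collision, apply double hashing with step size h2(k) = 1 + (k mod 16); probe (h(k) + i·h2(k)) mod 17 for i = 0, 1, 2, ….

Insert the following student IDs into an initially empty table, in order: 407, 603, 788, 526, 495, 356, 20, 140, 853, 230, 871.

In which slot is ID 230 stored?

13

407: h=16 => slot 16
603: h=8 => slot 8
788: h=6 => slot 6
526: h=16, h2=15, probe 16,14 => slot 14
495: h=2 => slot 2
356: h=16, h2=5, probe 16,4 => slot 4
20: h=3 => slot 3
140: h=4, h2=13, probe 4,0 => slot 0
853: h=3, h2=6, probe 3,9 => slot 9
230: h=9, h2=7, probe 9,16,6,13 => slot 13
871: h=4, h2=8, probe 4,12 => slot 12
Table: [140, —, 495, 20, 356, —, 788, —, 603, 853, —, —, 871, 230, 526, —, 407]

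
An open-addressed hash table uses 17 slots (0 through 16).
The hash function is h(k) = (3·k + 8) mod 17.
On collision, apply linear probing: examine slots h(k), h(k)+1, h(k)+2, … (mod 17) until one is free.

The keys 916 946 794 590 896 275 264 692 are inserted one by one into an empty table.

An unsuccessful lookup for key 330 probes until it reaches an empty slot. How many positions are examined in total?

Insert 916: h=2, slot 2 empty => index 2.
Insert 946: h=7, slot 7 empty => index 7.
Insert 794: h=10, slot 10 empty => index 10.
Insert 590: h=10, slot 10 occupied => index 11.
Insert 896: h=10, slots 10,11 occupied => index 12.
Insert 275: h=0, slot 0 empty => index 0.
Insert 264: h=1, slot 1 empty => index 1.
Insert 692: h=10, slots 10,11,12 occupied => index 13.
Table: [275, 264, 916, -, -, -, -, 946, -, -, 794, 590, 896, 692, -, -, -]
Lookup 330: h=12, probe 12,13,14 → slot 14 empty, not found.

3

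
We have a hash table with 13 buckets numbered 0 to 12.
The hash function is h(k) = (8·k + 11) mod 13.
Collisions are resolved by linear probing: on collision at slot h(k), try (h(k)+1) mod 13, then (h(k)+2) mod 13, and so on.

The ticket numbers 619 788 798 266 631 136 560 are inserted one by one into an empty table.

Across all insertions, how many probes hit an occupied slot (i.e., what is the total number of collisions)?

2

619: h=10 → slot 10
788: h=10, probe 10,11 → slot 11
798: h=12 → slot 12
266: h=7 → slot 7
631: h=2 → slot 2
136: h=7, probe 7,8 → slot 8
560: h=6 → slot 6
Table: [—, —, 631, —, —, —, 560, 266, 136, —, 619, 788, 798]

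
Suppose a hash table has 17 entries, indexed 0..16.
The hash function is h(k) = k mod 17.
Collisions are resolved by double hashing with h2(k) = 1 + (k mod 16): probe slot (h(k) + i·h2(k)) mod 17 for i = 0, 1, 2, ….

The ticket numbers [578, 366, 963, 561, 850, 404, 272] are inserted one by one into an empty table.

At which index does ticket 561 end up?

578: h=0 -> slot 0
366: h=9 -> slot 9
963: h=11 -> slot 11
561: h=0, h2=2, probe 0,2 -> slot 2
850: h=0, h2=3, probe 0,3 -> slot 3
404: h=13 -> slot 13
272: h=0, h2=1, probe 0,1 -> slot 1
Table: [578, 272, 561, 850, ∅, ∅, ∅, ∅, ∅, 366, ∅, 963, ∅, 404, ∅, ∅, ∅]

2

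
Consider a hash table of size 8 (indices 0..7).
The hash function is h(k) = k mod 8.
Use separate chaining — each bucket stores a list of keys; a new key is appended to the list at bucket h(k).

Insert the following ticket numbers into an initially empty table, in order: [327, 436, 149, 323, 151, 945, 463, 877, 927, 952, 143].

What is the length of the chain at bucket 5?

327 -> bucket 7
436 -> bucket 4
149 -> bucket 5
323 -> bucket 3
151 -> bucket 7 (collision)
945 -> bucket 1
463 -> bucket 7 (collision)
877 -> bucket 5 (collision)
927 -> bucket 7 (collision)
952 -> bucket 0
143 -> bucket 7 (collision)
Final buckets:
0: 952
1: 945
2: ∅
3: 323
4: 436
5: 149 -> 877
6: ∅
7: 327 -> 151 -> 463 -> 927 -> 143

2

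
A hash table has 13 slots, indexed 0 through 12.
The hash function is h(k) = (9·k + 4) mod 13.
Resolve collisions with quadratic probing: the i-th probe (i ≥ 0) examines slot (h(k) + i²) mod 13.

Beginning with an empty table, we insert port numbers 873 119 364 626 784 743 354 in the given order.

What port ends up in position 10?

873 hashes to 9; slot 9 is free → place at 9.
119 hashes to 9; 9 taken → place at 10.
364 hashes to 4; slot 4 is free → place at 4.
626 hashes to 9; 9,10 taken → place at 0.
784 hashes to 1; slot 1 is free → place at 1.
743 hashes to 9; 9,10,0 taken → place at 5.
354 hashes to 5; 5 taken → place at 6.
Table: [626, 784, _, _, 364, 743, 354, _, _, 873, 119, _, _]

119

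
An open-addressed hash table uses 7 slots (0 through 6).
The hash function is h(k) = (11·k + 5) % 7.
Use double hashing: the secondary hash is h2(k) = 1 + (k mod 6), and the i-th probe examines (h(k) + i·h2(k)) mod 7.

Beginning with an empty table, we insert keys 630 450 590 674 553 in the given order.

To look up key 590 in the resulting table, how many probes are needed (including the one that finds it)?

2

630 hashes to 5; slot 5 is free → place at 5.
450 hashes to 6; slot 6 is free → place at 6.
590 hashes to 6, h2=3; 6 taken → place at 2.
674 hashes to 6, h2=3; 6,2,5 taken → place at 1.
553 hashes to 5, h2=2; 5 taken → place at 0.
Table: [553, 674, 590, ., ., 630, 450]
Lookup 590: h=6, h2=3, probe 6,2 → found at 2.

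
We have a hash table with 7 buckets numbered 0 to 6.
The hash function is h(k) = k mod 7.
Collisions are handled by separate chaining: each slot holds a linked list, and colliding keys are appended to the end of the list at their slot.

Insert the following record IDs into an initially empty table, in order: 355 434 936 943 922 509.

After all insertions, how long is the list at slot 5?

355 -> bucket 5
434 -> bucket 0
936 -> bucket 5 (collision)
943 -> bucket 5 (collision)
922 -> bucket 5 (collision)
509 -> bucket 5 (collision)
Final buckets:
0: 434
1: -
2: -
3: -
4: -
5: 355 -> 936 -> 943 -> 922 -> 509
6: -

5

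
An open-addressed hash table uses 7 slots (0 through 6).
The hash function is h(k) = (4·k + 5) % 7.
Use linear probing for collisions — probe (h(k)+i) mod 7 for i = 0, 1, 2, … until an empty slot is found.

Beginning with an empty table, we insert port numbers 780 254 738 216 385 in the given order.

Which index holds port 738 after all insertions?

780 hashes to 3; slot 3 is free -> place at 3.
254 hashes to 6; slot 6 is free -> place at 6.
738 hashes to 3; 3 taken -> place at 4.
216 hashes to 1; slot 1 is free -> place at 1.
385 hashes to 5; slot 5 is free -> place at 5.
Table: [∅, 216, ∅, 780, 738, 385, 254]

4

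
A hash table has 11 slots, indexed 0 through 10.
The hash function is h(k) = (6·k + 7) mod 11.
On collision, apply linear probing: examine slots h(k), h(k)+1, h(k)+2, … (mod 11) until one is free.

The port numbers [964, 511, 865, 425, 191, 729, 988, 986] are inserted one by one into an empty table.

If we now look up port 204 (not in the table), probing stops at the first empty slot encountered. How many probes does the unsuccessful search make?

Insert 964: h=5, slot 5 empty → index 5.
Insert 511: h=4, slot 4 empty → index 4.
Insert 865: h=5, slot 5 occupied → index 6.
Insert 425: h=5, slots 5,6 occupied → index 7.
Insert 191: h=9, slot 9 empty → index 9.
Insert 729: h=3, slot 3 empty → index 3.
Insert 988: h=6, slots 6,7 occupied → index 8.
Insert 986: h=5, slots 5,6,7,8,9 occupied → index 10.
Table: [∅, ∅, ∅, 729, 511, 964, 865, 425, 988, 191, 986]
Lookup 204: h=10, probe 10,0 → slot 0 empty, not found.

2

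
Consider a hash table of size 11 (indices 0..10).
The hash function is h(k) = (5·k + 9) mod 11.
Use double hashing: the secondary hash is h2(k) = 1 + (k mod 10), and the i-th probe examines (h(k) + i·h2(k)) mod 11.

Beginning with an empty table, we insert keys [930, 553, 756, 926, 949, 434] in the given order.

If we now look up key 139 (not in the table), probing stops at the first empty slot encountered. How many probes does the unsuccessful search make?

2

Insert 930: h=6, slot 6 empty => index 6.
Insert 553: h=2, slot 2 empty => index 2.
Insert 756: h=5, slot 5 empty => index 5.
Insert 926: h=8, slot 8 empty => index 8.
Insert 949: h=2, h2=10, slot 2 occupied => index 1.
Insert 434: h=1, h2=5, slots 1,6 occupied => index 0.
Table: [434, 949, 553, —, —, 756, 930, —, 926, —, —]
Lookup 139: h=0, h2=10, probe 0,10 → slot 10 empty, not found.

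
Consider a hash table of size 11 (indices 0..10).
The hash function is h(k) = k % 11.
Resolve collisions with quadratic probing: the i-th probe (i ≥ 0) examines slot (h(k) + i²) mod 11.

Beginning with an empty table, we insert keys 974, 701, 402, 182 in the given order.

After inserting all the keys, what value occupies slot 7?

402

974: h=6 -> slot 6
701: h=8 -> slot 8
402: h=6, probe 6,7 -> slot 7
182: h=6, probe 6,7,10 -> slot 10
Table: [-, -, -, -, -, -, 974, 402, 701, -, 182]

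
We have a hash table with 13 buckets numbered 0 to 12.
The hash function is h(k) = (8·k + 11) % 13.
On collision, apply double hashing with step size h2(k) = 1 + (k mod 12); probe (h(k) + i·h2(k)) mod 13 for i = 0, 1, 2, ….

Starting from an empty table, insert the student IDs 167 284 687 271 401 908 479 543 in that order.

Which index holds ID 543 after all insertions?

11

167 hashes to 8; slot 8 is free => place at 8.
284 hashes to 8, h2=9; 8 taken => place at 4.
687 hashes to 8, h2=4; 8 taken => place at 12.
271 hashes to 8, h2=8; 8 taken => place at 3.
401 hashes to 8, h2=6; 8 taken => place at 1.
908 hashes to 8, h2=9; 8,4 taken => place at 0.
479 hashes to 8, h2=12; 8 taken => place at 7.
543 hashes to 0, h2=4; 0,4,8,12,3,7 taken => place at 11.
Table: [908, 401, ∅, 271, 284, ∅, ∅, 479, 167, ∅, ∅, 543, 687]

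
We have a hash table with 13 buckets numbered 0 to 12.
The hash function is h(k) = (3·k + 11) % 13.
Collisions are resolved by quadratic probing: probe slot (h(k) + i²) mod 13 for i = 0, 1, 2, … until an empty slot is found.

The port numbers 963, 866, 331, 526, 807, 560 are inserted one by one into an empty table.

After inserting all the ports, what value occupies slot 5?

963: h=1 → slot 1
866: h=9 → slot 9
331: h=3 → slot 3
526: h=3, probe 3,4 → slot 4
807: h=1, probe 1,2 → slot 2
560: h=1, probe 1,2,5 → slot 5
Table: [∅, 963, 807, 331, 526, 560, ∅, ∅, ∅, 866, ∅, ∅, ∅]

560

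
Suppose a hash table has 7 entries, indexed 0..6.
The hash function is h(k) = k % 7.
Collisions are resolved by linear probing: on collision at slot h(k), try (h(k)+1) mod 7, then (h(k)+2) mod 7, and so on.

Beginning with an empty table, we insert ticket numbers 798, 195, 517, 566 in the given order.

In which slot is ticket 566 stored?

2

Insert 798: h=0, slot 0 empty → index 0.
Insert 195: h=6, slot 6 empty → index 6.
Insert 517: h=6, slots 6,0 occupied → index 1.
Insert 566: h=6, slots 6,0,1 occupied → index 2.
Table: [798, 517, 566, —, —, —, 195]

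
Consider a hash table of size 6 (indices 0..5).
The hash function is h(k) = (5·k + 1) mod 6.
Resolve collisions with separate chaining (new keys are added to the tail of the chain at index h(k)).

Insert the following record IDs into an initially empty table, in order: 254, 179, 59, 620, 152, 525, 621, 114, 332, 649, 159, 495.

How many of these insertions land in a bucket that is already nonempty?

254 → bucket 5
179 → bucket 2
59 → bucket 2 (collision)
620 → bucket 5 (collision)
152 → bucket 5 (collision)
525 → bucket 4
621 → bucket 4 (collision)
114 → bucket 1
332 → bucket 5 (collision)
649 → bucket 0
159 → bucket 4 (collision)
495 → bucket 4 (collision)
Final buckets:
0: 649
1: 114
2: 179 -> 59
3: —
4: 525 -> 621 -> 159 -> 495
5: 254 -> 620 -> 152 -> 332

7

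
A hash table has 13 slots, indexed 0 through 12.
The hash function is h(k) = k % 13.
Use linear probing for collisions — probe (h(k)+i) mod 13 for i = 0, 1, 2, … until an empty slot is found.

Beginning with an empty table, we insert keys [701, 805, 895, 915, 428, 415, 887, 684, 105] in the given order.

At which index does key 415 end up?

701: h=12 → slot 12
805: h=12, probe 12,0 → slot 0
895: h=11 → slot 11
915: h=5 → slot 5
428: h=12, probe 12,0,1 → slot 1
415: h=12, probe 12,0,1,2 → slot 2
887: h=3 → slot 3
684: h=8 → slot 8
105: h=1, probe 1,2,3,4 → slot 4
Table: [805, 428, 415, 887, 105, 915, ., ., 684, ., ., 895, 701]

2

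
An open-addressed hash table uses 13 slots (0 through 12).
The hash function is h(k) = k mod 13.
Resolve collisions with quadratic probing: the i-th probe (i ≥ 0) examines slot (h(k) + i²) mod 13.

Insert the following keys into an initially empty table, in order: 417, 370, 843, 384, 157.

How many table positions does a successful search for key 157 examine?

2

417: h=1 => slot 1
370: h=6 => slot 6
843: h=11 => slot 11
384: h=7 => slot 7
157: h=1, probe 1,2 => slot 2
Table: [∅, 417, 157, ∅, ∅, ∅, 370, 384, ∅, ∅, ∅, 843, ∅]
Lookup 157: h=1, probe 1,2 → found at 2.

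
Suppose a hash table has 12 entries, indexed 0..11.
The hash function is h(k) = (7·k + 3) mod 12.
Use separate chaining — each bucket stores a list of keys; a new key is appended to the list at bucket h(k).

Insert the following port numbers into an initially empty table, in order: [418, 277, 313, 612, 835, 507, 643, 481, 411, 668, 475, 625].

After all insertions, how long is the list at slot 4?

3

Insert 418: h=1, bucket 1 empty -> new chain.
Insert 277: h=10, bucket 10 empty -> new chain.
Insert 313: h=10, bucket 10 nonempty -> append to chain.
Insert 612: h=3, bucket 3 empty -> new chain.
Insert 835: h=4, bucket 4 empty -> new chain.
Insert 507: h=0, bucket 0 empty -> new chain.
Insert 643: h=4, bucket 4 nonempty -> append to chain.
Insert 481: h=10, bucket 10 nonempty -> append to chain.
Insert 411: h=0, bucket 0 nonempty -> append to chain.
Insert 668: h=11, bucket 11 empty -> new chain.
Insert 475: h=4, bucket 4 nonempty -> append to chain.
Insert 625: h=10, bucket 10 nonempty -> append to chain.
Final buckets:
0: 507 -> 411
1: 418
2: -
3: 612
4: 835 -> 643 -> 475
5: -
6: -
7: -
8: -
9: -
10: 277 -> 313 -> 481 -> 625
11: 668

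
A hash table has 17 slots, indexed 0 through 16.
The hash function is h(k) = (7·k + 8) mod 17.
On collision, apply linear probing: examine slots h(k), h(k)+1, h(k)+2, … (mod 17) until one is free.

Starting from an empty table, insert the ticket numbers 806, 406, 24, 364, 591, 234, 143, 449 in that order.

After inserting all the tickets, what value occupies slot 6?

Insert 806: h=6, slot 6 empty -> index 6.
Insert 406: h=11, slot 11 empty -> index 11.
Insert 24: h=6, slot 6 occupied -> index 7.
Insert 364: h=6, slots 6,7 occupied -> index 8.
Insert 591: h=14, slot 14 empty -> index 14.
Insert 234: h=14, slot 14 occupied -> index 15.
Insert 143: h=6, slots 6,7,8 occupied -> index 9.
Insert 449: h=6, slots 6,7,8,9 occupied -> index 10.
Table: [., ., ., ., ., ., 806, 24, 364, 143, 449, 406, ., ., 591, 234, .]

806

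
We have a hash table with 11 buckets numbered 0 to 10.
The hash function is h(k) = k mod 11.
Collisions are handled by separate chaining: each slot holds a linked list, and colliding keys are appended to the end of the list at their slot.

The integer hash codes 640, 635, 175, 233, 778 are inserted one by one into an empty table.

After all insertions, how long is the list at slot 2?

2

Insert 640: h=2, bucket 2 empty → new chain.
Insert 635: h=8, bucket 8 empty → new chain.
Insert 175: h=10, bucket 10 empty → new chain.
Insert 233: h=2, bucket 2 nonempty → append to chain.
Insert 778: h=8, bucket 8 nonempty → append to chain.
Final buckets:
0: -
1: -
2: 640 -> 233
3: -
4: -
5: -
6: -
7: -
8: 635 -> 778
9: -
10: 175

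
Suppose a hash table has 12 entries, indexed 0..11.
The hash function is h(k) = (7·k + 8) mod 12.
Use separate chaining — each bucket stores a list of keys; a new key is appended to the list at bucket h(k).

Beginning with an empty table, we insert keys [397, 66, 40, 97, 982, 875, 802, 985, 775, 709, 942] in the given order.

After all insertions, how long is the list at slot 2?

397 → bucket 3
66 → bucket 2
40 → bucket 0
97 → bucket 3 (collision)
982 → bucket 6
875 → bucket 1
802 → bucket 6 (collision)
985 → bucket 3 (collision)
775 → bucket 9
709 → bucket 3 (collision)
942 → bucket 2 (collision)
Final buckets:
0: 40
1: 875
2: 66 -> 942
3: 397 -> 97 -> 985 -> 709
4: ∅
5: ∅
6: 982 -> 802
7: ∅
8: ∅
9: 775
10: ∅
11: ∅

2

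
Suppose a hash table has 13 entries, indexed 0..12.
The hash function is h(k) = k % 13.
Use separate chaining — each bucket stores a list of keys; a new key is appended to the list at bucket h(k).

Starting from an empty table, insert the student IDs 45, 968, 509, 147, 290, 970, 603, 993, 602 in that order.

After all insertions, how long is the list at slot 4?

3

Insert 45: h=6, bucket 6 empty → new chain.
Insert 968: h=6, bucket 6 nonempty → append to chain.
Insert 509: h=2, bucket 2 empty → new chain.
Insert 147: h=4, bucket 4 empty → new chain.
Insert 290: h=4, bucket 4 nonempty → append to chain.
Insert 970: h=8, bucket 8 empty → new chain.
Insert 603: h=5, bucket 5 empty → new chain.
Insert 993: h=5, bucket 5 nonempty → append to chain.
Insert 602: h=4, bucket 4 nonempty → append to chain.
Final buckets:
0: .
1: .
2: 509
3: .
4: 147 -> 290 -> 602
5: 603 -> 993
6: 45 -> 968
7: .
8: 970
9: .
10: .
11: .
12: .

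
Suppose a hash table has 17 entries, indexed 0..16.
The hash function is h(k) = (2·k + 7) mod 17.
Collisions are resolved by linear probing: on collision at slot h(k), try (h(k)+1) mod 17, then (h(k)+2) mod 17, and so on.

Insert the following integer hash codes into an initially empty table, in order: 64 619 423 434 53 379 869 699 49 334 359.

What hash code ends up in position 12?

869

64 hashes to 16; slot 16 is free -> place at 16.
619 hashes to 4; slot 4 is free -> place at 4.
423 hashes to 3; slot 3 is free -> place at 3.
434 hashes to 8; slot 8 is free -> place at 8.
53 hashes to 11; slot 11 is free -> place at 11.
379 hashes to 0; slot 0 is free -> place at 0.
869 hashes to 11; 11 taken -> place at 12.
699 hashes to 11; 11,12 taken -> place at 13.
49 hashes to 3; 3,4 taken -> place at 5.
334 hashes to 12; 12,13 taken -> place at 14.
359 hashes to 11; 11,12,13,14 taken -> place at 15.
Table: [379, —, —, 423, 619, 49, —, —, 434, —, —, 53, 869, 699, 334, 359, 64]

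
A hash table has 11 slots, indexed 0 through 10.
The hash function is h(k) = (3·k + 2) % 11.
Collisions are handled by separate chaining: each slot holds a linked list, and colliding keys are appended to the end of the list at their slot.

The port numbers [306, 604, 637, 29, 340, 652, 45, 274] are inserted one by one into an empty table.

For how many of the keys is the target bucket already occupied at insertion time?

3

306 -> bucket 7
604 -> bucket 10
637 -> bucket 10 (collision)
29 -> bucket 1
340 -> bucket 10 (collision)
652 -> bucket 0
45 -> bucket 5
274 -> bucket 10 (collision)
Final buckets:
0: 652
1: 29
2: ∅
3: ∅
4: ∅
5: 45
6: ∅
7: 306
8: ∅
9: ∅
10: 604 -> 637 -> 340 -> 274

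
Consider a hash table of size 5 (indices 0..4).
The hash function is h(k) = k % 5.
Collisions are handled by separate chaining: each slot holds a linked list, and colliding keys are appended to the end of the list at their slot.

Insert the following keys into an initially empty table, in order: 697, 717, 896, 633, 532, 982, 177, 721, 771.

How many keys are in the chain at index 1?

3

697 -> bucket 2
717 -> bucket 2 (collision)
896 -> bucket 1
633 -> bucket 3
532 -> bucket 2 (collision)
982 -> bucket 2 (collision)
177 -> bucket 2 (collision)
721 -> bucket 1 (collision)
771 -> bucket 1 (collision)
Final buckets:
0: —
1: 896 -> 721 -> 771
2: 697 -> 717 -> 532 -> 982 -> 177
3: 633
4: —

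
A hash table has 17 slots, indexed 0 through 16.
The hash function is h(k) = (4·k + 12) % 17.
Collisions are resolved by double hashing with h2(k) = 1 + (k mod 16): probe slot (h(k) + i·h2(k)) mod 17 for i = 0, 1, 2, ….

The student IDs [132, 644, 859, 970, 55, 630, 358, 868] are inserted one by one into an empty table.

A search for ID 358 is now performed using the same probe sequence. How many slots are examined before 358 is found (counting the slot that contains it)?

4

132 hashes to 13; slot 13 is free -> place at 13.
644 hashes to 4; slot 4 is free -> place at 4.
859 hashes to 14; slot 14 is free -> place at 14.
970 hashes to 16; slot 16 is free -> place at 16.
55 hashes to 11; slot 11 is free -> place at 11.
630 hashes to 16, h2=7; 16 taken -> place at 6.
358 hashes to 16, h2=7; 16,6,13 taken -> place at 3.
868 hashes to 16, h2=5; 16,4 taken -> place at 9.
Table: [., ., ., 358, 644, ., 630, ., ., 868, ., 55, ., 132, 859, ., 970]
Lookup 358: h=16, h2=7, probe 16,6,13,3 → found at 3.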